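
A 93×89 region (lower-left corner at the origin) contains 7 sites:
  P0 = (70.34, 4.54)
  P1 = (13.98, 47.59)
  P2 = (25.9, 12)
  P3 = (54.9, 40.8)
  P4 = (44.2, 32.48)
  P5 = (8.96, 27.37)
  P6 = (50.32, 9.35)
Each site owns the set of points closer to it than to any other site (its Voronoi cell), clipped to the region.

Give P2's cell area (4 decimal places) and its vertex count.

Area of P2's cell: 683.9154 (5 vertices)

1. box [0,93]×[0,89]: [(0, 0) (93, 0) (93, 89) (0, 89)]
2. ⊥bis P2·P0 via (48.12,8.27): [(0, 0) (46.7317, 0) (61.6719, 89) (0, 89)]  |A|=4823.9614
3. ⊥bis P2·P1 via (19.94,29.795): [(0, 23.1166) (0, 0) (46.7317, 0) (53.6273, 41.0777)]  |A|=1579.6577
4. ⊥bis P2·P3 via (40.4,26.4): [(32.7632, 34.0898) (0, 23.1166) (0, 0) (46.7317, 0) (49.6071, 17.1289)]  |A|=1343.8688
5. ⊥bis P2·P4 via (35.05,22.24): [(24.7806, 31.4162) (0, 23.1166) (0, 0) (46.7317, 0) (48.4545, 10.2624)]  |A|=1160.1857
6. ⊥bis P2·P5 via (17.43,19.685): [(26.5994, 29.7911) (0, 0.4746) (0, 0) (46.7317, 0) (48.4545, 10.2624)]  |A|=831.3692
7. ⊥bis P2·P6 via (38.11,10.675): [(38.9836, 18.7251) (26.5994, 29.7911) (0, 0.4746) (0, 0) (36.9516, 0)]  |A|=683.9154
8. canonical 5-gon: [(38.9836, 18.7251) (26.5994, 29.7911) (0, 0.4746) (0, 0) (36.9516, 0)]
9. shoelace: 683.9154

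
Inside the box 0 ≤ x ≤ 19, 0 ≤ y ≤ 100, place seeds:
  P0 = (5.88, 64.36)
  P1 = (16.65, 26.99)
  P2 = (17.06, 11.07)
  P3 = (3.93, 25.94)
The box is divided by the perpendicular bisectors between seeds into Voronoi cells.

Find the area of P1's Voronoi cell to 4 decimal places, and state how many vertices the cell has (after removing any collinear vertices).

Area of P1's cell: 253.1217 (4 vertices)

1. box [0,19]×[0,100]: [(0, 0) (19, 0) (19, 100) (0, 100)]
2. ⊥bis P1·P0 via (11.265,45.675): [(0, 42.4284) (0, 0) (19, 0) (19, 47.9042)]  |A|=858.1602
3. ⊥bis P1·P2 via (16.855,19.03): [(0, 42.4284) (0, 18.5959) (19, 19.0852) (19, 47.9042)]  |A|=500.1892
4. ⊥bis P1·P3 via (10.29,26.465): [(8.7638, 44.9541) (10.9164, 18.8771) (19, 19.0852) (19, 47.9042)]  |A|=253.1217
5. canonical 4-gon: [(8.7638, 44.9541) (10.9164, 18.8771) (19, 19.0852) (19, 47.9042)]
6. shoelace: 253.1217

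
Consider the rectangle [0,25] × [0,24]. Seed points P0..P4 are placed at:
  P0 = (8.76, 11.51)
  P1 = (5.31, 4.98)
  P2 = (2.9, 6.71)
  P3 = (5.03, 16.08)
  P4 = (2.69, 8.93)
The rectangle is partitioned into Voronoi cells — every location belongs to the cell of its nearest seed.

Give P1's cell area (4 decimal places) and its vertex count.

Area of P1's cell: 98.8477 (5 vertices)

1. box [0,25]×[0,24]: [(0, 0) (25, 0) (25, 24) (0, 24)]
2. ⊥bis P1·P0 via (7.035,8.245): [(0, 11.9618) (0, 0) (22.6408, 0)]  |A|=135.4122
3. ⊥bis P1·P2 via (4.105,5.845): [(6.1598, 8.7074) (0, 0.1265) (0, 0) (22.6408, 0)]  |A|=98.9607
4. ⊥bis P1·P3 via (5.17,10.53): [(6.1598, 8.7074) (0, 0.1265) (0, 0) (22.6408, 0)]  |A|=98.9607
5. ⊥bis P1·P4 via (4,6.955): [(6.4282, 8.5656) (5.7215, 8.0968) (0, 0.1265) (0, 0) (22.6408, 0)]  |A|=98.8477
6. canonical 5-gon: [(6.4282, 8.5656) (5.7215, 8.0968) (0, 0.1265) (0, 0) (22.6408, 0)]
7. shoelace: 98.8477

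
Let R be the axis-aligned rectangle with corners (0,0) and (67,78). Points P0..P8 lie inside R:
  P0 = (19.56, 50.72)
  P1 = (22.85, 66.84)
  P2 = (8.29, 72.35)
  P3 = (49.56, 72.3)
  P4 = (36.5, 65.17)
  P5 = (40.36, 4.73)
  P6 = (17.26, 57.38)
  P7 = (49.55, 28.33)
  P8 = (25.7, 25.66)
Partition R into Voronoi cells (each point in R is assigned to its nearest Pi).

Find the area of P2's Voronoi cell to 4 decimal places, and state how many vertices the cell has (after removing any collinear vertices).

1. box [0,67]×[0,78]: [(0, 0) (67, 0) (67, 78) (0, 78)]
2. ⊥bis P2·P0 via (13.925,61.535): [(0, 54.2796) (45.5255, 78) (0, 78)]  |A|=539.9423
3. ⊥bis P2·P1 via (15.57,69.595): [(0, 54.2796) (12.1747, 60.623) (18.7507, 78) (0, 78)]  |A|=307.31
4. ⊥bis P2·P3 via (28.925,72.325): [(0, 54.2796) (12.1747, 60.623) (18.7507, 78) (0, 78)]  |A|=307.31
5. ⊥bis P2·P4 via (22.395,68.76): [(0, 54.2796) (12.1747, 60.623) (18.7507, 78) (0, 78)]  |A|=307.31
6. ⊥bis P2·P5 via (24.325,38.54): [(0, 54.2796) (12.1747, 60.623) (18.7507, 78) (0, 78)]  |A|=307.31
7. ⊥bis P2·P6 via (12.775,64.865): [(0, 57.2102) (14.0747, 65.6438) (18.7507, 78) (0, 78)]  |A|=262.1491
8. ⊥bis P2·P7 via (28.92,50.34): [(0, 57.2102) (14.0747, 65.6438) (18.7507, 78) (0, 78)]  |A|=262.1491
9. ⊥bis P2·P8 via (16.995,49.005): [(0, 57.2102) (14.0747, 65.6438) (18.7507, 78) (0, 78)]  |A|=262.1491
10. canonical 4-gon: [(0, 57.2102) (14.0747, 65.6438) (18.7507, 78) (0, 78)]
11. shoelace: 262.1491

Area of P2's cell: 262.1491 (4 vertices)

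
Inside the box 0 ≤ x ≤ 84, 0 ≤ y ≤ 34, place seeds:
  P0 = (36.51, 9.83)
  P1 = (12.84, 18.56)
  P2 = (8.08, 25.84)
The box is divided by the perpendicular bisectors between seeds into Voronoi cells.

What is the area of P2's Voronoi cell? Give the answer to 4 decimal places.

1. box [0,84]×[0,34]: [(0, 0) (84, 0) (84, 34) (0, 34)]
2. ⊥bis P2·P0 via (22.295,17.835): [(0, 0) (12.2514, 0) (31.3981, 34) (0, 34)]  |A|=742.0425
3. ⊥bis P2·P1 via (10.46,22.2): [(0, 15.3608) (28.5071, 34) (0, 34)]  |A|=265.6748
4. canonical 3-gon: [(0, 15.3608) (28.5071, 34) (0, 34)]
5. shoelace: 265.6748

Area of P2's cell: 265.6748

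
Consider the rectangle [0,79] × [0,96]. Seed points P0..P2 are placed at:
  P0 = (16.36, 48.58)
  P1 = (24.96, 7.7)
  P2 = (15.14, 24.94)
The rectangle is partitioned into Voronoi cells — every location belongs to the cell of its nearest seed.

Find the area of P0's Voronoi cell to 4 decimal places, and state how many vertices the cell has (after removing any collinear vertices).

Area of P0's cell: 4685.4673 (5 vertices)

1. box [0,79]×[0,96]: [(0, 0) (79, 0) (79, 96) (0, 96)]
2. ⊥bis P0·P1 via (20.66,28.14): [(0, 23.7937) (79, 40.4131) (79, 96) (0, 96)]  |A|=5047.831
3. ⊥bis P0·P2 via (15.75,36.76): [(0, 37.5728) (52.5961, 34.8585) (79, 40.4131) (79, 96) (0, 96)]  |A|=4685.4673
4. canonical 5-gon: [(0, 37.5728) (52.5961, 34.8585) (79, 40.4131) (79, 96) (0, 96)]
5. shoelace: 4685.4673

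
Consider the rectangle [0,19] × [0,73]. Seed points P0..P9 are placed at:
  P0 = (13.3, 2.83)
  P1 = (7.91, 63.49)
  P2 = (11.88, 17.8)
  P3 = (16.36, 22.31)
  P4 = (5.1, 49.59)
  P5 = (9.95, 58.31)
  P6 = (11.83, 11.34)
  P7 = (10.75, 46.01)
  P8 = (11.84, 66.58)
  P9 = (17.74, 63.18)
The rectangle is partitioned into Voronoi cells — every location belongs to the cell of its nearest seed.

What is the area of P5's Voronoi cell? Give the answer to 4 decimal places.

Area of P5's cell: 97.5532

1. box [0,19]×[0,73]: [(0, 0) (19, 0) (19, 73) (0, 73)]
2. ⊥bis P5·P0 via (11.625,30.57): [(0, 29.8681) (19, 31.0153) (19, 73) (0, 73)]  |A|=808.6079
3. ⊥bis P5·P1 via (8.93,60.9): [(0, 57.3832) (0, 29.8681) (19, 31.0153) (19, 64.8658)]  |A|=582.973
4. ⊥bis P5·P2 via (10.915,38.055): [(0, 57.3832) (0, 37.535) (19, 38.4402) (19, 64.8658)]  |A|=439.601
5. ⊥bis P5·P3 via (13.155,40.31): [(0, 57.3832) (0, 37.9677) (19, 41.3507) (19, 64.8658)]  |A|=407.8402
6. ⊥bis P5·P4 via (7.525,53.95): [(0.7918, 57.695) (19, 47.5677) (19, 64.8658)]  |A|=157.484
7. ⊥bis P5·P6 via (10.89,34.825): [(0.7918, 57.695) (19, 47.5677) (19, 64.8658)]  |A|=157.484
8. ⊥bis P5·P7 via (10.35,52.16): [(0.7918, 57.695) (10.7021, 52.1829) (19, 52.7226) (19, 64.8658)]  |A|=136.0966
9. ⊥bis P5·P8 via (10.895,62.445): [(12.1341, 62.1618) (0.7918, 57.695) (10.7021, 52.1829) (19, 52.7226) (19, 60.5927)]  |A|=121.4272
10. ⊥bis P5·P9 via (13.845,60.745): [(13.0968, 61.9418) (12.1341, 62.1618) (0.7918, 57.695) (10.7021, 52.1829) (18.8657, 52.7139)]  |A|=97.5532
11. canonical 5-gon: [(13.0968, 61.9418) (12.1341, 62.1618) (0.7918, 57.695) (10.7021, 52.1829) (18.8657, 52.7139)]
12. shoelace: 97.5532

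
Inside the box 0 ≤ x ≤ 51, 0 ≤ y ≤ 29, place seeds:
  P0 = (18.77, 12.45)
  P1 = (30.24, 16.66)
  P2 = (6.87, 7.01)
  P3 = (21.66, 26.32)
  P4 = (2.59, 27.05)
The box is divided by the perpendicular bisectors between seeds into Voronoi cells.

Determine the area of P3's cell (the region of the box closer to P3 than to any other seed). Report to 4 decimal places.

1. box [0,51]×[0,29]: [(0, 0) (51, 0) (51, 29) (0, 29)]
2. ⊥bis P3·P0 via (20.215,19.385): [(0, 23.5971) (51, 12.9705) (51, 29) (0, 29)]  |A|=546.5262
3. ⊥bis P3·P1 via (25.95,21.49): [(0, 23.5971) (22.9406, 18.8171) (34.4053, 29) (0, 29)]  |A|=237.1467
4. ⊥bis P3·P2 via (14.265,16.665): [(0, 27.5909) (7.1631, 22.1045) (22.9406, 18.8171) (34.4053, 29) (0, 29)]  |A|=222.8426
5. ⊥bis P3·P4 via (12.125,26.685): [(11.9118, 21.1151) (22.9406, 18.8171) (34.4053, 29) (12.2136, 29)]  |A|=156.8157
6. canonical 4-gon: [(11.9118, 21.1151) (22.9406, 18.8171) (34.4053, 29) (12.2136, 29)]
7. shoelace: 156.8157

Area of P3's cell: 156.8157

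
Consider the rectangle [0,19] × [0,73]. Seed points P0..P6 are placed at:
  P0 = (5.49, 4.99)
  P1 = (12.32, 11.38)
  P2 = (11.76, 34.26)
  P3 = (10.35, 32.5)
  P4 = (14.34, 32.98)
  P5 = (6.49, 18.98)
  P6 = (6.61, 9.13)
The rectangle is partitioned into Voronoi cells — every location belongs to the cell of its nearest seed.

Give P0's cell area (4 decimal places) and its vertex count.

1. box [0,19]×[0,73]: [(0, 0) (19, 0) (19, 73) (0, 73)]
2. ⊥bis P0·P1 via (8.905,8.185): [(0, 17.7032) (0, 0) (16.5627, 0)]  |A|=146.6063
3. ⊥bis P0·P2 via (8.625,19.625): [(0, 17.7032) (0, 0) (16.5627, 0)]  |A|=146.6063
4. ⊥bis P0·P3 via (7.92,18.745): [(0, 17.7032) (0, 0) (16.5627, 0)]  |A|=146.6063
5. ⊥bis P0·P4 via (9.915,18.985): [(0, 17.7032) (0, 0) (16.5627, 0)]  |A|=146.6063
6. ⊥bis P0·P5 via (5.99,11.985): [(5.3039, 12.034) (0, 12.4132) (0, 0) (16.5627, 0)]  |A|=132.5774
7. ⊥bis P0·P6 via (6.05,7.06): [(11.2817, 5.6447) (0, 8.6967) (0, 0) (16.5627, 0)]  |A|=95.8023
8. canonical 4-gon: [(11.2817, 5.6447) (0, 8.6967) (0, 0) (16.5627, 0)]
9. shoelace: 95.8023

Area of P0's cell: 95.8023 (4 vertices)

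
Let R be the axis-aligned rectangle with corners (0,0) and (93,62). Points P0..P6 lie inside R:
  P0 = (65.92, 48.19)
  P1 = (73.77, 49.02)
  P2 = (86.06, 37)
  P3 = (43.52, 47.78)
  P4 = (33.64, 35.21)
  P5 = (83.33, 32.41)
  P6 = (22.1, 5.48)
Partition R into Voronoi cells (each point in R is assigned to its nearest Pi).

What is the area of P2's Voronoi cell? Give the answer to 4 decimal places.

1. box [0,93]×[0,62]: [(0, 0) (93, 0) (93, 62) (0, 62)]
2. ⊥bis P2·P0 via (75.99,42.595): [(52.3238, 0) (93, 0) (93, 62) (86.7716, 62)]  |A|=1454.043
3. ⊥bis P2·P1 via (79.915,43.01): [(71.3613, 34.2642) (52.3238, 0) (93, 0) (93, 56.3889)]  |A|=1306.9602
4. ⊥bis P2·P3 via (64.79,42.39): [(71.3613, 34.2642) (55.4939, 5.7056) (54.048, 0) (93, 0) (93, 56.3889)]  |A|=1302.0412
5. ⊥bis P2·P4 via (59.85,36.105): [(71.3613, 34.2642) (60.5757, 14.8521) (61.0829, 0) (93, 0) (93, 56.3889)]  |A|=1241.9146
6. ⊥bis P2·P5 via (84.695,34.705): [(76.5376, 39.5568) (93, 29.7654) (93, 56.3889)]  |A|=219.1429
7. ⊥bis P2·P6 via (54.08,21.24): [(76.5376, 39.5568) (93, 29.7654) (93, 56.3889)]  |A|=219.1429
8. canonical 3-gon: [(76.5376, 39.5568) (93, 29.7654) (93, 56.3889)]
9. shoelace: 219.1429

Area of P2's cell: 219.1429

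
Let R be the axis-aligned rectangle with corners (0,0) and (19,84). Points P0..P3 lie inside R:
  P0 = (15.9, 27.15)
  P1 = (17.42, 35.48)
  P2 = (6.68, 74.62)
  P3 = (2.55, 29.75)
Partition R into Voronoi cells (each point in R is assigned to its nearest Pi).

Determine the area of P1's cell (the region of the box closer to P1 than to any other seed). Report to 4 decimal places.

Area of P1's cell: 299.7748

1. box [0,19]×[0,84]: [(0, 0) (19, 0) (19, 84) (0, 84)]
2. ⊥bis P1·P0 via (16.66,31.315): [(0, 34.355) (19, 30.888) (19, 84) (0, 84)]  |A|=976.1914
3. ⊥bis P1·P2 via (12.05,55.05): [(0, 51.7435) (0, 34.355) (19, 30.888) (19, 56.9571)]  |A|=412.8467
4. ⊥bis P1·P3 via (9.985,32.615): [(2.3641, 52.3922) (10.019, 32.5268) (19, 30.888) (19, 56.9571)]  |A|=299.7748
5. canonical 4-gon: [(2.3641, 52.3922) (10.019, 32.5268) (19, 30.888) (19, 56.9571)]
6. shoelace: 299.7748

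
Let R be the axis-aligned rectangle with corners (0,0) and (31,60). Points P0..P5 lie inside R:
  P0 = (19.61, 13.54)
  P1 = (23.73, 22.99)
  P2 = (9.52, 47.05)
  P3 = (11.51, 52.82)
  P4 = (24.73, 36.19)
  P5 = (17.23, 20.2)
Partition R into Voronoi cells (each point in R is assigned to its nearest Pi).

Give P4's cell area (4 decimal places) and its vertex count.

Area of P4's cell: 304.7656 (5 vertices)

1. box [0,31]×[0,60]: [(0, 0) (31, 0) (31, 60) (0, 60)]
2. ⊥bis P4·P0 via (22.17,24.865): [(0, 29.8765) (31, 22.869) (31, 60) (0, 60)]  |A|=1042.4449
3. ⊥bis P4·P1 via (24.23,29.59): [(0, 31.4256) (31, 29.0771) (31, 60) (0, 60)]  |A|=922.2077
4. ⊥bis P4·P2 via (17.125,41.62): [(9.3409, 30.718) (31, 29.0771) (31, 60) (30.2484, 60)]  |A|=345.8851
5. ⊥bis P4·P3 via (18.12,44.505): [(20.5828, 46.4628) (9.3409, 30.718) (31, 29.0771) (31, 54.7439)]  |A|=313.421
6. ⊥bis P4·P5 via (20.98,28.195): [(20.5828, 46.4628) (10.9114, 32.9176) (16.8069, 30.1524) (31, 29.0771) (31, 54.7439)]  |A|=304.7656
7. canonical 5-gon: [(20.5828, 46.4628) (10.9114, 32.9176) (16.8069, 30.1524) (31, 29.0771) (31, 54.7439)]
8. shoelace: 304.7656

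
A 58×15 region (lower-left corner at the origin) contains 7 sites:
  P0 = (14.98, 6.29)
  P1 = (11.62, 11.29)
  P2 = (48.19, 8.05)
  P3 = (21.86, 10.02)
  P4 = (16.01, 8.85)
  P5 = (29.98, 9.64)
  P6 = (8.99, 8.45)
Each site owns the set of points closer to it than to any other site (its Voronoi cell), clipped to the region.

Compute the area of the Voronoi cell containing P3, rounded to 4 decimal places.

1. box [0,58]×[0,15]: [(0, 0) (58, 0) (58, 15) (0, 15)]
2. ⊥bis P3·P0 via (18.42,8.155): [(22.8412, 0) (58, 0) (58, 15) (14.709, 15)]  |A|=588.3734
3. ⊥bis P3·P1 via (16.74,10.655): [(16.8004, 11.1423) (22.8412, 0) (58, 0) (58, 15) (17.2789, 15)]  |A|=583.4164
4. ⊥bis P3·P2 via (35.025,9.035): [(16.8004, 11.1423) (22.8412, 0) (34.349, 0) (35.4713, 15) (17.2789, 15)]  |A|=237.0687
5. ⊥bis P3·P4 via (18.935,9.435): [(19.6417, 5.9016) (22.8412, 0) (34.349, 0) (35.4713, 15) (17.822, 15)]  |A|=227.8639
6. ⊥bis P3·P5 via (25.92,9.83): [(19.6417, 5.9016) (22.8412, 0) (25.46, 0) (26.1619, 15) (17.822, 15)]  |A|=91.376
7. ⊥bis P3·P6 via (15.425,9.235): [(19.6417, 5.9016) (22.8412, 0) (25.46, 0) (26.1619, 15) (17.822, 15)]  |A|=91.376
8. canonical 5-gon: [(19.6417, 5.9016) (22.8412, 0) (25.46, 0) (26.1619, 15) (17.822, 15)]
9. shoelace: 91.376

Area of P3's cell: 91.3760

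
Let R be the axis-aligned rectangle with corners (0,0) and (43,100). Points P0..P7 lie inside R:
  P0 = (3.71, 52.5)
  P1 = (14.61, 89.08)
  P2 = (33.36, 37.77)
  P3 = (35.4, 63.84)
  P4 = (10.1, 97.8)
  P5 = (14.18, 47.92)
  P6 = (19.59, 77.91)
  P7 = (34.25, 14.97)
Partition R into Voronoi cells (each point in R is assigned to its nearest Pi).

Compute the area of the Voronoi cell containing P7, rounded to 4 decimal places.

Area of P7's cell: 1052.0317

1. box [0,43]×[0,100]: [(0, 0) (43, 0) (43, 100) (0, 100)]
2. ⊥bis P7·P0 via (18.98,33.735): [(0, 18.29) (0, 0) (43, 0) (43, 53.2813)]  |A|=1538.7828
3. ⊥bis P7·P1 via (24.43,52.025): [(0, 18.29) (0, 0) (43, 0) (43, 53.2813)]  |A|=1538.7828
4. ⊥bis P7·P2 via (33.805,26.37): [(8.7263, 25.3911) (0, 18.29) (0, 0) (43, 0) (43, 26.7289)]  |A|=1083.7595
5. ⊥bis P7·P3 via (34.825,39.405): [(8.7263, 25.3911) (0, 18.29) (0, 0) (43, 0) (43, 26.7289)]  |A|=1083.7595
6. ⊥bis P7·P4 via (22.175,56.385): [(8.7263, 25.3911) (0, 18.29) (0, 0) (43, 0) (43, 26.7289)]  |A|=1083.7595
7. ⊥bis P7·P5 via (24.215,31.445): [(14.6559, 25.6225) (0, 16.6955) (0, 0) (43, 0) (43, 26.7289)]  |A|=1052.0317
8. ⊥bis P7·P6 via (26.92,46.44): [(14.6559, 25.6225) (0, 16.6955) (0, 0) (43, 0) (43, 26.7289)]  |A|=1052.0317
9. canonical 5-gon: [(14.6559, 25.6225) (0, 16.6955) (0, 0) (43, 0) (43, 26.7289)]
10. shoelace: 1052.0317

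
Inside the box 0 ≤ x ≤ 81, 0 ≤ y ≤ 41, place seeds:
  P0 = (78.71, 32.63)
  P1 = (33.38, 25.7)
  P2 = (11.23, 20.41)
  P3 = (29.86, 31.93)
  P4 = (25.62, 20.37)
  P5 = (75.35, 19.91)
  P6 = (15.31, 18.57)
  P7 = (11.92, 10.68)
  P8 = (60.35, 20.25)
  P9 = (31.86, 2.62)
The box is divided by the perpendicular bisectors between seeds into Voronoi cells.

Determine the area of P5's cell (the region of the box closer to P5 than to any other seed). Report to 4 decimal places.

Area of P5's cell: 358.2327

1. box [0,81]×[0,41]: [(0, 0) (81, 0) (81, 41) (0, 41)]
2. ⊥bis P5·P0 via (77.03,26.27): [(0, 0) (81, 0) (81, 25.2213) (21.2664, 41) (0, 41)]  |A|=2849.7416
3. ⊥bis P5·P1 via (54.365,22.805): [(51.2189, 0) (81, 0) (81, 25.2213) (55.6231, 31.9247)]  |A|=795.3947
4. ⊥bis P5·P2 via (43.29,20.16): [(51.2189, 0) (81, 0) (81, 25.2213) (55.6231, 31.9247)]  |A|=795.3947
5. ⊥bis P5·P3 via (52.605,25.92): [(51.2189, 0) (81, 0) (81, 25.2213) (55.6231, 31.9247)]  |A|=795.3947
6. ⊥bis P5·P4 via (50.485,20.14): [(51.2189, 0) (81, 0) (81, 25.2213) (55.6231, 31.9247)]  |A|=795.3947
7. ⊥bis P5·P6 via (45.33,19.24): [(51.2189, 0) (81, 0) (81, 25.2213) (55.6231, 31.9247)]  |A|=795.3947
8. ⊥bis P5·P7 via (43.635,15.295): [(51.2189, 0) (81, 0) (81, 25.2213) (55.6231, 31.9247)]  |A|=795.3947
9. ⊥bis P5·P8 via (67.85,20.08): [(67.3949, 0) (81, 0) (81, 25.2213) (68.0441, 28.6436)]  |A|=358.2327
10. ⊥bis P5·P9 via (53.605,11.265): [(67.3949, 0) (81, 0) (81, 25.2213) (68.0441, 28.6436)]  |A|=358.2327
11. canonical 4-gon: [(67.3949, 0) (81, 0) (81, 25.2213) (68.0441, 28.6436)]
12. shoelace: 358.2327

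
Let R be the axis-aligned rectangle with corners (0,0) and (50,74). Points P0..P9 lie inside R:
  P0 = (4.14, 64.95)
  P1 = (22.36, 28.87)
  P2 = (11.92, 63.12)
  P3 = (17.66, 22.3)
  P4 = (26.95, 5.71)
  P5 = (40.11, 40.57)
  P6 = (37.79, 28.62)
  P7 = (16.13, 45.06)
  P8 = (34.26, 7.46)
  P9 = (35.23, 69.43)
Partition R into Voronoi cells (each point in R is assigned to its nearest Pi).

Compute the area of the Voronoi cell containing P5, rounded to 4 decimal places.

Area of P5's cell: 439.2425

1. box [0,50]×[0,74]: [(0, 0) (50, 0) (50, 74) (0, 74)]
2. ⊥bis P5·P0 via (22.125,52.76): [(0, 20.117) (0, 0) (50, 0) (50, 74) (36.5212, 74)]  |A|=2716.0642
3. ⊥bis P5·P1 via (31.235,34.72): [(20.715, 50.6798) (50, 6.2517) (50, 74) (36.5212, 74)]  |A|=1149.167
4. ⊥bis P5·P2 via (26.015,51.845): [(22.6883, 47.6862) (50, 6.2517) (50, 74) (43.7374, 74)]  |A|=1007.5575
5. ⊥bis P5·P3 via (28.885,31.435): [(22.6883, 47.6862) (50, 6.2517) (50, 74) (43.7374, 74)]  |A|=1007.5575
6. ⊥bis P5·P4 via (33.53,23.14): [(22.6883, 47.6862) (40.6363, 20.4573) (50, 16.9224) (50, 74) (43.7374, 74)]  |A|=957.5992
7. ⊥bis P5·P6 via (38.95,34.595): [(22.6883, 47.6862) (30.1973, 36.2943) (50, 32.4497) (50, 74) (43.7374, 74)]  |A|=748.1622
8. ⊥bis P5·P7 via (28.12,42.815): [(30.9708, 58.0403) (27.6287, 40.1911) (30.1973, 36.2943) (50, 32.4497) (50, 74) (43.7374, 74)]  |A|=691.5462
9. ⊥bis P5·P8 via (37.185,24.015): [(30.9708, 58.0403) (27.6287, 40.1911) (30.1973, 36.2943) (50, 32.4497) (50, 74) (43.7374, 74)]  |A|=691.5462
10. ⊥bis P5·P9 via (37.67,55): [(30.1639, 53.7308) (27.6287, 40.1911) (30.1973, 36.2943) (50, 32.4497) (50, 57.0849)]  |A|=439.2425
11. canonical 5-gon: [(30.1639, 53.7308) (27.6287, 40.1911) (30.1973, 36.2943) (50, 32.4497) (50, 57.0849)]
12. shoelace: 439.2425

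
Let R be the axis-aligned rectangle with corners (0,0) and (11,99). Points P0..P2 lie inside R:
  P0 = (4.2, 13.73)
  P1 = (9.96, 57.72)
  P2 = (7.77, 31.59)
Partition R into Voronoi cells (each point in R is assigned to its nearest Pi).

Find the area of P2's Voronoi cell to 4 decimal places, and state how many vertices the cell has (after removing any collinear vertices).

1. box [0,11]×[0,99]: [(0, 0) (11, 0) (11, 99) (0, 99)]
2. ⊥bis P2·P0 via (5.985,22.66): [(0, 23.8563) (11, 21.6576) (11, 99) (0, 99)]  |A|=838.6736
3. ⊥bis P2·P1 via (8.865,44.655): [(0, 45.398) (0, 23.8563) (11, 21.6576) (11, 44.4761)]  |A|=243.9809
4. canonical 4-gon: [(0, 45.398) (0, 23.8563) (11, 21.6576) (11, 44.4761)]
5. shoelace: 243.9809

Area of P2's cell: 243.9809 (4 vertices)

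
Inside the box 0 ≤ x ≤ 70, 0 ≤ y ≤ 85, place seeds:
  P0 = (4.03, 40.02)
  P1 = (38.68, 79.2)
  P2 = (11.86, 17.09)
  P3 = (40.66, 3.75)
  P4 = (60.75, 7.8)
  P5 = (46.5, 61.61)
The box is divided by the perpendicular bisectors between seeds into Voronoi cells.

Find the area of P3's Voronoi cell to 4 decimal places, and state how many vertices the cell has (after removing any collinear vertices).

Area of P3's cell: 641.8672 (4 vertices)

1. box [0,70]×[0,85]: [(0, 0) (70, 0) (70, 85) (0, 85)]
2. ⊥bis P3·P0 via (22.345,21.885): [(0.6751, 0) (70, 0) (70, 70.013)]  |A|=2426.8227
3. ⊥bis P3·P1 via (39.67,41.475): [(41.7978, 41.5308) (0.6751, 0) (70, 0) (70, 42.2709)]  |A|=2035.6285
4. ⊥bis P3·P2 via (26.26,10.42): [(41.7978, 41.5308) (39.6794, 39.3915) (21.4335, 0) (70, 0) (70, 42.2709)]  |A|=1626.7758
5. ⊥bis P3·P4 via (50.705,5.775): [(43.4879, 41.5752) (41.7978, 41.5308) (39.6794, 39.3915) (21.4335, 0) (51.8692, 0)]  |A|=689.5352
6. ⊥bis P3·P5 via (43.58,32.68): [(45.3165, 32.5047) (36.8838, 33.3559) (21.4335, 0) (51.8692, 0)]  |A|=641.8672
7. canonical 4-gon: [(45.3165, 32.5047) (36.8838, 33.3559) (21.4335, 0) (51.8692, 0)]
8. shoelace: 641.8672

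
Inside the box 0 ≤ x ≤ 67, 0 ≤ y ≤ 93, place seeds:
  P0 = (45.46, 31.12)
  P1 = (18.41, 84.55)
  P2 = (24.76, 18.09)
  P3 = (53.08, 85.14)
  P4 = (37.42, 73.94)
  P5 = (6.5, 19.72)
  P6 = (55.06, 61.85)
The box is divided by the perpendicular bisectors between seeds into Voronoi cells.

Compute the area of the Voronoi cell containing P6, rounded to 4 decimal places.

Area of P6's cell: 712.2640

1. box [0,67]×[0,93]: [(0, 0) (67, 0) (67, 93) (0, 93)]
2. ⊥bis P6·P0 via (50.26,46.485): [(0, 62.1861) (67, 41.2555) (67, 93) (0, 93)]  |A|=2765.7067
3. ⊥bis P6·P1 via (36.735,73.2): [(25.0637, 54.3563) (67, 41.2555) (67, 93) (48.9986, 93)]  |A|=1432.8081
4. ⊥bis P6·P2 via (39.91,39.97): [(25.0637, 54.3563) (67, 41.2555) (67, 93) (48.9986, 93)]  |A|=1432.8081
5. ⊥bis P6·P3 via (54.07,73.495): [(35.9643, 71.9557) (25.0637, 54.3563) (67, 41.2555) (67, 74.5942)]  |A|=957.7774
6. ⊥bis P6·P4 via (46.24,67.895): [(49.8311, 73.1346) (34.8628, 51.2951) (67, 41.2555) (67, 74.5942)]  |A|=712.264
7. ⊥bis P6·P5 via (30.78,40.785): [(49.8311, 73.1346) (34.8628, 51.2951) (67, 41.2555) (67, 74.5942)]  |A|=712.264
8. canonical 4-gon: [(49.8311, 73.1346) (34.8628, 51.2951) (67, 41.2555) (67, 74.5942)]
9. shoelace: 712.264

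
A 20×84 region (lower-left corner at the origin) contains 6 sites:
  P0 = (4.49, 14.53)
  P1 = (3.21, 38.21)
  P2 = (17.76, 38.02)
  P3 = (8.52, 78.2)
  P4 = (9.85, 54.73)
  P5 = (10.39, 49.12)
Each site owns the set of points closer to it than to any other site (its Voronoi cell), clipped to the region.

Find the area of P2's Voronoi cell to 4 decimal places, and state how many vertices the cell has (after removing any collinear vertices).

Area of P2's cell: 194.8621 (4 vertices)

1. box [0,20]×[0,84]: [(0, 0) (20, 0) (20, 84) (0, 84)]
2. ⊥bis P2·P0 via (11.125,26.275): [(0, 32.5597) (20, 21.2613) (20, 84) (0, 84)]  |A|=1141.7893
3. ⊥bis P2·P1 via (10.485,38.115): [(10.3362, 26.7206) (20, 21.2613) (20, 84) (11.0842, 84)]  |A|=558.493
4. ⊥bis P2·P3 via (13.14,58.11): [(10.7389, 57.5578) (10.3362, 26.7206) (20, 21.2613) (20, 59.6876)]  |A|=328.0362
5. ⊥bis P2·P4 via (13.805,46.375): [(10.5729, 44.845) (10.3362, 26.7206) (20, 21.2613) (20, 49.3075)]  |A|=220.4187
6. ⊥bis P2·P5 via (14.075,43.57): [(10.5255, 41.2132) (10.3362, 26.7206) (20, 21.2613) (20, 47.504)]  |A|=194.8621
7. canonical 4-gon: [(10.5255, 41.2132) (10.3362, 26.7206) (20, 21.2613) (20, 47.504)]
8. shoelace: 194.8621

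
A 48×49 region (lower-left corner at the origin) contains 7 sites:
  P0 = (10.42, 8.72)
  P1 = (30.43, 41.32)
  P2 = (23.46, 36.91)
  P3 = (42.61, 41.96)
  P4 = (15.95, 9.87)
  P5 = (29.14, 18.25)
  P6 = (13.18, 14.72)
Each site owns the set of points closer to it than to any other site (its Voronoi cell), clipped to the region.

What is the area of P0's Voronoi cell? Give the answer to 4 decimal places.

Area of P0's cell: 194.7281

1. box [0,48]×[0,49]: [(0, 0) (48, 0) (48, 49) (0, 49)]
2. ⊥bis P0·P1 via (20.425,25.02): [(0, 37.5569) (0, 0) (48, 0) (48, 8.0944)]  |A|=1095.6313
3. ⊥bis P0·P2 via (16.94,22.815): [(45.6655, 9.5273) (0, 30.651) (0, 0) (48, 0) (48, 8.0944)]  |A|=937.9504
4. ⊥bis P0·P3 via (26.515,25.34): [(40.2628, 12.0264) (0, 30.651) (0, 0) (48, 0) (48, 4.5337)]  |A|=923.2219
5. ⊥bis P0·P4 via (13.185,9.295): [(9.6745, 26.1758) (0, 30.651) (0, 0) (15.118, 0)]  |A|=346.1295
6. ⊥bis P0·P5 via (19.78,13.485): [(9.6745, 26.1758) (0, 30.651) (0, 0) (15.118, 0)]  |A|=346.1295
7. ⊥bis P0·P6 via (11.8,11.72): [(12.7739, 11.272) (0, 17.148) (0, 0) (15.118, 0)]  |A|=194.7281
8. canonical 4-gon: [(12.7739, 11.272) (0, 17.148) (0, 0) (15.118, 0)]
9. shoelace: 194.7281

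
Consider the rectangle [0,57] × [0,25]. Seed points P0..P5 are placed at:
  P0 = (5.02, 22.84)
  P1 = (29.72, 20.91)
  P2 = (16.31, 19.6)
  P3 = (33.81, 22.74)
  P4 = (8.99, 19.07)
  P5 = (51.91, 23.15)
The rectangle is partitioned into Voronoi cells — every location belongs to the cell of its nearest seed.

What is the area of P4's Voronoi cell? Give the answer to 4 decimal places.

Area of P4's cell: 266.6814

1. box [0,57]×[0,25]: [(0, 0) (57, 0) (57, 25) (0, 25)]
2. ⊥bis P4·P0 via (7.005,20.955): [(0, 13.5784) (0, 0) (57, 0) (57, 25) (10.8462, 25)]  |A|=1363.0593
3. ⊥bis P4·P1 via (19.355,19.99): [(0, 13.5784) (0, 0) (21.1293, 0) (18.9103, 25) (10.8462, 25)]  |A|=438.5547
4. ⊥bis P4·P2 via (12.65,19.335): [(0, 13.5784) (0, 0) (14.0499, 0) (12.2398, 25) (10.8462, 25)]  |A|=266.6814
5. ⊥bis P4·P3 via (21.4,20.905): [(0, 13.5784) (0, 0) (14.0499, 0) (12.2398, 25) (10.8462, 25)]  |A|=266.6814
6. ⊥bis P4·P5 via (30.45,21.11): [(0, 13.5784) (0, 0) (14.0499, 0) (12.2398, 25) (10.8462, 25)]  |A|=266.6814
7. canonical 5-gon: [(0, 13.5784) (0, 0) (14.0499, 0) (12.2398, 25) (10.8462, 25)]
8. shoelace: 266.6814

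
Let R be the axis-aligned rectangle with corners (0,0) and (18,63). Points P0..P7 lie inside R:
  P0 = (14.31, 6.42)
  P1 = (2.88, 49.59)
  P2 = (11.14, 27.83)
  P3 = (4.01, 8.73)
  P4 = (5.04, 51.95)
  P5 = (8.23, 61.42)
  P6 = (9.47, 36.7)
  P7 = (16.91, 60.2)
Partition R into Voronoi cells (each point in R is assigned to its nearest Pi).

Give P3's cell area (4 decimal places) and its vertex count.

Area of P3's cell: 181.8347 (4 vertices)

1. box [0,18]×[0,63]: [(0, 0) (18, 0) (18, 63) (0, 63)]
2. ⊥bis P3·P0 via (9.16,7.575): [(0, 0) (7.4611, 0) (18, 46.9915) (18, 63) (0, 63)]  |A|=886.3819
3. ⊥bis P3·P1 via (3.445,29.16): [(0, 29.0647) (0, 0) (7.4611, 0) (14.0668, 29.4537)]  |A|=314.303
4. ⊥bis P3·P2 via (7.575,18.28): [(0, 21.1077) (0, 0) (7.4611, 0) (11.2529, 16.907)]  |A|=181.8347
5. ⊥bis P3·P4 via (4.525,30.34): [(0, 21.1077) (0, 0) (7.4611, 0) (11.2529, 16.907)]  |A|=181.8347
6. ⊥bis P3·P5 via (6.12,35.075): [(0, 21.1077) (0, 0) (7.4611, 0) (11.2529, 16.907)]  |A|=181.8347
7. ⊥bis P3·P6 via (6.74,22.715): [(0, 21.1077) (0, 0) (7.4611, 0) (11.2529, 16.907)]  |A|=181.8347
8. ⊥bis P3·P7 via (10.46,34.465): [(0, 21.1077) (0, 0) (7.4611, 0) (11.2529, 16.907)]  |A|=181.8347
9. canonical 4-gon: [(0, 21.1077) (0, 0) (7.4611, 0) (11.2529, 16.907)]
10. shoelace: 181.8347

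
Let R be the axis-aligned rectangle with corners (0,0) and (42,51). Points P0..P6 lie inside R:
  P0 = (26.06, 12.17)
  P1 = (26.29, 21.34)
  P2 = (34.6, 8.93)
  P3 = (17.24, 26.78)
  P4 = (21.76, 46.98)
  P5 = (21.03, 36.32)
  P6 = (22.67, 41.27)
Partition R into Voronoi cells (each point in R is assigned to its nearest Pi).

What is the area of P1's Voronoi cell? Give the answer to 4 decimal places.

Area of P1's cell: 282.2140

1. box [0,42]×[0,51]: [(0, 0) (42, 0) (42, 51) (0, 51)]
2. ⊥bis P1·P0 via (26.175,16.755): [(0, 17.4115) (42, 16.3581) (42, 51) (0, 51)]  |A|=1432.8385
3. ⊥bis P1·P2 via (30.445,15.135): [(0, 17.4115) (32.6228, 16.5933) (42, 22.8725) (42, 51) (0, 51)]  |A|=1402.295
4. ⊥bis P1·P3 via (21.765,24.06): [(17.5046, 16.9725) (32.6228, 16.5933) (42, 22.8725) (42, 51) (37.9588, 51)]  |A|=462.4961
5. ⊥bis P1·P4 via (24.025,34.16): [(28.289, 34.9134) (17.5046, 16.9725) (32.6228, 16.5933) (42, 22.8725) (42, 37.3358)]  |A|=336.316
6. ⊥bis P1·P5 via (23.66,28.83): [(24.8924, 29.2627) (17.5046, 16.9725) (32.6228, 16.5933) (42, 22.8725) (42, 35.2698)]  |A|=284.0204
7. ⊥bis P1·P6 via (24.48,31.305): [(37.3831, 33.6487) (24.8924, 29.2627) (17.5046, 16.9725) (32.6228, 16.5933) (42, 22.8725) (42, 34.4873)]  |A|=282.214
8. canonical 6-gon: [(37.3831, 33.6487) (24.8924, 29.2627) (17.5046, 16.9725) (32.6228, 16.5933) (42, 22.8725) (42, 34.4873)]
9. shoelace: 282.214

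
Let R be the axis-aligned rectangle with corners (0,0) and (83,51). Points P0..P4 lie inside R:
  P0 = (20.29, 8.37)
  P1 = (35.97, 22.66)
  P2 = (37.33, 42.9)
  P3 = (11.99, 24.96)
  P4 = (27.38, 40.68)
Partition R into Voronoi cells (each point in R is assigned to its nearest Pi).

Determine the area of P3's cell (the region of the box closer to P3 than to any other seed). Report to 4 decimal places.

Area of P3's cell: 617.7182

1. box [0,83]×[0,51]: [(0, 0) (83, 0) (83, 51) (0, 51)]
2. ⊥bis P3·P0 via (16.14,16.665): [(0, 8.5901) (83, 50.1152) (83, 51) (0, 51)]  |A|=1796.7306
3. ⊥bis P3·P1 via (23.98,23.81): [(0, 8.5901) (23.6553, 20.4249) (26.5879, 51) (0, 51)]  |A|=908.0728
4. ⊥bis P3·P2 via (24.66,33.93): [(0, 8.5901) (23.6553, 20.4249) (24.916, 33.5685) (12.5749, 51) (0, 51)]  |A|=785.939
5. ⊥bis P3·P4 via (19.685,32.82): [(0, 8.5901) (23.6553, 20.4249) (24.4013, 28.2027) (1.1152, 51) (0, 51)]  |A|=617.7182
6. canonical 5-gon: [(0, 8.5901) (23.6553, 20.4249) (24.4013, 28.2027) (1.1152, 51) (0, 51)]
7. shoelace: 617.7182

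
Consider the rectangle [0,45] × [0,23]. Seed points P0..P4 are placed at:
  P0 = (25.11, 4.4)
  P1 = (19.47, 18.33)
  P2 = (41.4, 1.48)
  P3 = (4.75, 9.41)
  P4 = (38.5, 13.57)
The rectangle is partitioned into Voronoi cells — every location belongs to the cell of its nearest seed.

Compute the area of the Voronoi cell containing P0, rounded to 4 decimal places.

Area of P0's cell: 206.1141

1. box [0,45]×[0,23]: [(0, 0) (45, 0) (45, 23) (0, 23)]
2. ⊥bis P0·P1 via (22.29,11.365): [(0, 2.3402) (0, 0) (45, 0) (45, 20.5599)]  |A|=515.2511
3. ⊥bis P0·P2 via (33.255,2.94): [(35.7414, 16.8112) (0, 2.3402) (0, 0) (32.728, 0)]  |A|=316.92
4. ⊥bis P0·P3 via (14.93,6.905): [(35.7414, 16.8112) (15.3345, 8.5488) (13.2309, 0) (32.728, 0)]  |A|=242.4228
5. ⊥bis P0·P4 via (31.805,8.985): [(33.813, 6.0529) (28.4633, 13.8645) (15.3345, 8.5488) (13.2309, 0) (32.728, 0)]  |A|=206.1141
6. canonical 5-gon: [(33.813, 6.0529) (28.4633, 13.8645) (15.3345, 8.5488) (13.2309, 0) (32.728, 0)]
7. shoelace: 206.1141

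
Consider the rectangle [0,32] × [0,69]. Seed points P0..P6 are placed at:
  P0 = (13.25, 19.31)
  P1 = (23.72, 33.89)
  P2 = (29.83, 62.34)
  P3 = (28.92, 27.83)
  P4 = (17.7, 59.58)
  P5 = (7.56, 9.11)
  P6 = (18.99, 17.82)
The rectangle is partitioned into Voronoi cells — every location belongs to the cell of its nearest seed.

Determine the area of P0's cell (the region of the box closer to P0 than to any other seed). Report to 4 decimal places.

1. box [0,32]×[0,69]: [(0, 0) (32, 0) (32, 69) (0, 69)]
2. ⊥bis P0·P1 via (18.485,26.6): [(0, 39.8742) (0, 0) (32, 0) (32, 16.8948)]  |A|=908.3039
3. ⊥bis P0·P2 via (21.54,40.825): [(0, 39.8742) (0, 0) (32, 0) (32, 16.8948)]  |A|=908.3039
4. ⊥bis P0·P3 via (21.085,23.57): [(20.0477, 25.4778) (0, 39.8742) (0, 0) (32, 0) (32, 3.4951)]  |A|=828.2254
5. ⊥bis P0·P4 via (15.475,39.445): [(20.0477, 25.4778) (0, 39.8742) (0, 0) (32, 0) (32, 3.4951)]  |A|=828.2254
6. ⊥bis P0·P5 via (10.405,14.21): [(20.0477, 25.4778) (0, 39.8742) (0, 20.0144) (32, 2.1634) (32, 3.4951)]  |A|=473.3816
7. ⊥bis P0·P6 via (16.12,18.565): [(18.2496, 26.769) (0, 39.8742) (0, 20.0144) (14.4096, 11.976)]  |A|=303.2315
8. canonical 4-gon: [(18.2496, 26.769) (0, 39.8742) (0, 20.0144) (14.4096, 11.976)]
9. shoelace: 303.2315

Area of P0's cell: 303.2315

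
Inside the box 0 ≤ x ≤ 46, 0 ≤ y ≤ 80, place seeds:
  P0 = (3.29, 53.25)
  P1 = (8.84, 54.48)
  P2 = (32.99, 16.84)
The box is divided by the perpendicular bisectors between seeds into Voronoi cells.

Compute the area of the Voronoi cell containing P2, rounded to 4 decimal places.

1. box [0,46]×[0,80]: [(0, 0) (46, 0) (46, 80) (0, 80)]
2. ⊥bis P2·P0 via (18.14,35.045): [(0, 20.248) (0, 0) (46, 0) (46, 57.7707)]  |A|=1794.4301
3. ⊥bis P2·P1 via (20.915,35.66): [(11.446, 29.5847) (0, 20.248) (0, 0) (46, 0) (46, 51.7547)]  |A|=1690.4914
4. canonical 5-gon: [(11.446, 29.5847) (0, 20.248) (0, 0) (46, 0) (46, 51.7547)]
5. shoelace: 1690.4914

Area of P2's cell: 1690.4914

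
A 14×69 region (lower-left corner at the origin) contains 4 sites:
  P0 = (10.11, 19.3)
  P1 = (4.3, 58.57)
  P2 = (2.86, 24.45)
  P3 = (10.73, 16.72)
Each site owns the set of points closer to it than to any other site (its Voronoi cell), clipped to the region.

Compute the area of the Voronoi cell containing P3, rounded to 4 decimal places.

Area of P3's cell: 238.4598

1. box [0,14]×[0,69]: [(0, 0) (14, 0) (14, 69) (0, 69)]
2. ⊥bis P3·P0 via (10.42,18.01): [(0, 15.506) (0, 0) (14, 0) (14, 18.8703)]  |A|=240.634
3. ⊥bis P3·P1 via (7.515,37.645): [(0, 15.506) (0, 0) (14, 0) (14, 18.8703)]  |A|=240.634
4. ⊥bis P3·P2 via (6.795,20.585): [(2.3644, 16.0742) (0, 13.6669) (0, 0) (14, 0) (14, 18.8703)]  |A|=238.4598
5. canonical 5-gon: [(2.3644, 16.0742) (0, 13.6669) (0, 0) (14, 0) (14, 18.8703)]
6. shoelace: 238.4598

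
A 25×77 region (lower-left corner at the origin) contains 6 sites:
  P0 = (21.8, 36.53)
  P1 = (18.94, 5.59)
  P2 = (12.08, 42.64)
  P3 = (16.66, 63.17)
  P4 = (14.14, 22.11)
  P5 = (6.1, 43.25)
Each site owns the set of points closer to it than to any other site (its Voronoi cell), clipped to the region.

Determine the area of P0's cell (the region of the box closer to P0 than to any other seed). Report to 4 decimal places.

Area of P0's cell: 168.7594

1. box [0,25]×[0,77]: [(0, 0) (25, 0) (25, 77) (0, 77)]
2. ⊥bis P0·P1 via (20.37,21.06): [(0, 22.9429) (25, 20.632) (25, 77) (0, 77)]  |A|=1380.313
3. ⊥bis P0·P2 via (16.94,39.585): [(6.123, 22.3769) (25, 20.632) (25, 52.4071)]  |A|=299.9093
4. ⊥bis P0·P3 via (19.23,49.85): [(23.9671, 50.764) (6.123, 22.3769) (25, 20.632) (25, 50.9633)]  |A|=299.1636
5. ⊥bis P0·P4 via (17.97,29.32): [(23.9671, 50.764) (12.3605, 32.2998) (25, 25.5856) (25, 50.9633)]  |A|=168.7594
6. ⊥bis P0·P5 via (13.95,39.89): [(23.9671, 50.764) (12.3605, 32.2998) (25, 25.5856) (25, 50.9633)]  |A|=168.7594
7. canonical 4-gon: [(23.9671, 50.764) (12.3605, 32.2998) (25, 25.5856) (25, 50.9633)]
8. shoelace: 168.7594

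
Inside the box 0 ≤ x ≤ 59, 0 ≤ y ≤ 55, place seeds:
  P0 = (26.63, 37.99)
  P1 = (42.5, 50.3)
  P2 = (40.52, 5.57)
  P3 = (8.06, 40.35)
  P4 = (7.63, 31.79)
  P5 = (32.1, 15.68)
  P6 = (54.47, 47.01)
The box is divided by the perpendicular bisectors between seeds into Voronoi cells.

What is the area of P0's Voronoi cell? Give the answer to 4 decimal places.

Area of P0's cell: 506.0271

1. box [0,59]×[0,55]: [(0, 0) (59, 0) (59, 55) (0, 55)]
2. ⊥bis P0·P1 via (34.565,44.145): [(0, 0) (59, 0) (59, 12.6435) (26.145, 55) (0, 55)]  |A|=2549.1891
3. ⊥bis P0·P2 via (33.575,21.78): [(0, 7.3952) (47.3389, 27.677) (26.145, 55) (0, 55)]  |A|=1483.9603
4. ⊥bis P0·P3 via (17.345,39.17): [(14.0731, 13.4246) (47.3389, 27.677) (26.145, 55) (19.3568, 55)]  |A|=746.6035
5. ⊥bis P0·P4 via (17.13,34.89): [(16.8933, 35.6155) (22.9004, 17.2066) (47.3389, 27.677) (26.145, 55) (19.3568, 55)]  |A|=653.994
6. ⊥bis P0·P5 via (29.365,26.835): [(16.8933, 35.6155) (20.4701, 24.6541) (45.0155, 30.6722) (26.145, 55) (19.3568, 55)]  |A|=506.5168
7. ⊥bis P0·P6 via (40.55,42.5): [(16.8933, 35.6155) (20.4701, 24.6541) (44.4287, 30.5284) (43.9278, 32.0745) (26.145, 55) (19.3568, 55)]  |A|=506.0271
8. canonical 6-gon: [(16.8933, 35.6155) (20.4701, 24.6541) (44.4287, 30.5284) (43.9278, 32.0745) (26.145, 55) (19.3568, 55)]
9. shoelace: 506.0271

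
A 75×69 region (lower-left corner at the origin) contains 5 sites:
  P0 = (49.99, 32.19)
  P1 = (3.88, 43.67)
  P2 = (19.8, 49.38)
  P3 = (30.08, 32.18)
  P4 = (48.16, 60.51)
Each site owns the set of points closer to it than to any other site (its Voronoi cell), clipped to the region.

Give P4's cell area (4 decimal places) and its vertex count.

1. box [0,75]×[0,69]: [(0, 0) (75, 0) (75, 69) (0, 69)]
2. ⊥bis P4·P0 via (49.075,46.35): [(0, 43.1788) (75, 48.0252) (75, 69) (0, 69)]  |A|=1754.8471
3. ⊥bis P4·P1 via (26.02,52.09): [(28.7036, 45.0336) (75, 48.0252) (75, 69) (19.589, 69)]  |A|=1149.5284
4. ⊥bis P4·P2 via (33.98,54.945): [(37.6431, 45.6113) (75, 48.0252) (75, 69) (28.4641, 69)]  |A|=935.9845
5. ⊥bis P4·P3 via (39.12,46.345): [(36.7654, 47.8477) (40.0282, 45.7654) (75, 48.0252) (75, 69) (28.4641, 69)]  |A|=933.2498
6. canonical 5-gon: [(36.7654, 47.8477) (40.0282, 45.7654) (75, 48.0252) (75, 69) (28.4641, 69)]
7. shoelace: 933.2498

Area of P4's cell: 933.2498 (5 vertices)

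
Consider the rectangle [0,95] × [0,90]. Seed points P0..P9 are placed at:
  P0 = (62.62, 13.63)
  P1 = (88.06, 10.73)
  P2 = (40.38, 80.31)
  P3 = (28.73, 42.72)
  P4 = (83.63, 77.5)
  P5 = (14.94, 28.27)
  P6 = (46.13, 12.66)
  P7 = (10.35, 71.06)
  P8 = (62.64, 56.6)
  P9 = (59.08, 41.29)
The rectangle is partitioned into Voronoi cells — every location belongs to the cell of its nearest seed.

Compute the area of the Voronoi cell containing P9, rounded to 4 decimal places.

1. box [0,95]×[0,90]: [(0, 0) (95, 0) (95, 90) (0, 90)]
2. ⊥bis P9·P0 via (60.85,27.46): [(0, 19.6723) (95, 31.8306) (95, 90) (0, 90)]  |A|=6103.614
3. ⊥bis P9·P1 via (73.57,26.01): [(0, 19.6723) (77.3221, 29.5681) (95, 46.332) (95, 90) (0, 90)]  |A|=5975.4369
4. ⊥bis P9·P2 via (49.73,60.8): [(0, 36.9673) (0, 19.6723) (77.3221, 29.5681) (95, 46.332) (95, 82.4953)]  |A|=3099.9096
5. ⊥bis P9·P3 via (43.905,42.005): [(44.6765, 58.3781) (43.1127, 25.1899) (77.3221, 29.5681) (95, 46.332) (95, 82.4953)]  |A|=2002.4658
6. ⊥bis P9·P4 via (71.355,59.395): [(61.1854, 66.2899) (44.6765, 58.3781) (43.1127, 25.1899) (77.3221, 29.5681) (93.1749, 44.6013)]  |A|=1343.5689
7. ⊥bis P9·P5 via (37.01,34.78): [(61.1854, 66.2899) (44.6765, 58.3781) (43.1127, 25.1899) (77.3221, 29.5681) (93.1749, 44.6013)]  |A|=1343.5689
8. ⊥bis P9·P6 via (52.605,26.975): [(61.1854, 66.2899) (44.6765, 58.3781) (43.3932, 31.1417) (53.5876, 26.5305) (77.3221, 29.5681) (93.1749, 44.6013)]  |A|=1312.5847
9. ⊥bis P9·P7 via (34.715,56.175): [(61.1854, 66.2899) (44.6765, 58.3781) (43.3932, 31.1417) (53.5876, 26.5305) (77.3221, 29.5681) (93.1749, 44.6013)]  |A|=1312.5847
10. ⊥bis P9·P8 via (60.86,48.945): [(44.4122, 52.7696) (43.3932, 31.1417) (53.5876, 26.5305) (77.3221, 29.5681) (90.49, 42.0552)]  |A|=796.1434
11. canonical 5-gon: [(44.4122, 52.7696) (43.3932, 31.1417) (53.5876, 26.5305) (77.3221, 29.5681) (90.49, 42.0552)]
12. shoelace: 796.1434

Area of P9's cell: 796.1434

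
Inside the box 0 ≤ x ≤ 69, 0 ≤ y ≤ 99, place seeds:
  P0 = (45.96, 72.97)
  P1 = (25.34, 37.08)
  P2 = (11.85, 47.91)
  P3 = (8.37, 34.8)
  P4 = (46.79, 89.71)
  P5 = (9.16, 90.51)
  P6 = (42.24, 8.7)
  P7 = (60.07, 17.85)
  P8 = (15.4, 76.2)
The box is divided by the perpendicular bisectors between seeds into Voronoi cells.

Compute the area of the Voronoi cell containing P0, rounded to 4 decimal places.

1. box [0,69]×[0,99]: [(0, 0) (69, 0) (69, 99) (0, 99)]
2. ⊥bis P0·P1 via (35.65,55.025): [(0, 75.5071) (69, 35.8643) (69, 99) (0, 99)]  |A|=2988.6858
3. ⊥bis P0·P2 via (28.905,60.44): [(30.8625, 57.7756) (69, 35.8643) (69, 99) (0.5757, 99)]  |A|=2614.2954
4. ⊥bis P0·P3 via (27.165,53.885): [(30.8625, 57.7756) (69, 35.8643) (69, 99) (0.5757, 99)]  |A|=2614.2954
5. ⊥bis P0·P4 via (46.375,81.34): [(12.3092, 83.029) (30.8625, 57.7756) (69, 35.8643) (69, 80.2182)]  |A|=1535.5174
6. ⊥bis P0·P5 via (27.56,81.74): [(27.8081, 82.2606) (21.9317, 69.9315) (30.8625, 57.7756) (69, 35.8643) (69, 80.2182)]  |A|=1437.7163
7. ⊥bis P0·P6 via (44.1,40.835): [(27.8081, 82.2606) (21.9317, 69.9315) (30.8625, 57.7756) (62.1686, 39.7892) (69, 39.3938) (69, 80.2182)]  |A|=1425.6608
8. ⊥bis P0·P7 via (53.015,45.41): [(27.8081, 82.2606) (21.9317, 69.9315) (30.8625, 57.7756) (52.5794, 45.2985) (69, 49.502) (69, 80.2182)]  |A|=1325.7473
9. ⊥bis P0·P8 via (30.68,74.585): [(31.4721, 82.0789) (29.1498, 60.1069) (30.8625, 57.7756) (52.5794, 45.2985) (69, 49.502) (69, 80.2182)]  |A|=1211.9218
10. canonical 6-gon: [(31.4721, 82.0789) (29.1498, 60.1069) (30.8625, 57.7756) (52.5794, 45.2985) (69, 49.502) (69, 80.2182)]
11. shoelace: 1211.9218

Area of P0's cell: 1211.9218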